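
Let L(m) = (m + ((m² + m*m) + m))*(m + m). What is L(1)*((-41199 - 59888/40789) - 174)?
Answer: -13500985480/40789 ≈ -3.3100e+5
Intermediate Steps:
L(m) = 2*m*(2*m + 2*m²) (L(m) = (m + ((m² + m²) + m))*(2*m) = (m + (2*m² + m))*(2*m) = (m + (m + 2*m²))*(2*m) = (2*m + 2*m²)*(2*m) = 2*m*(2*m + 2*m²))
L(1)*((-41199 - 59888/40789) - 174) = (4*1²*(1 + 1))*((-41199 - 59888/40789) - 174) = (4*1*2)*((-41199 - 59888*1/40789) - 174) = 8*((-41199 - 59888/40789) - 174) = 8*(-1680525899/40789 - 174) = 8*(-1687623185/40789) = -13500985480/40789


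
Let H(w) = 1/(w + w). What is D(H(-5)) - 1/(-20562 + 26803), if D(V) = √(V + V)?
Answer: -1/6241 + I*√5/5 ≈ -0.00016023 + 0.44721*I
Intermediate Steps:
H(w) = 1/(2*w)
D(V) = √2*√V (D(V) = √(2*V) = √2*√V)
D(H(-5)) - 1/(-20562 + 26803) = √2*√((½)/(-5)) - 1/(-20562 + 26803) = √2*√((½)*(-⅕)) - 1/6241 = √2*√(-⅒) - 1*1/6241 = √2*(I*√10/10) - 1/6241 = I*√5/5 - 1/6241 = -1/6241 + I*√5/5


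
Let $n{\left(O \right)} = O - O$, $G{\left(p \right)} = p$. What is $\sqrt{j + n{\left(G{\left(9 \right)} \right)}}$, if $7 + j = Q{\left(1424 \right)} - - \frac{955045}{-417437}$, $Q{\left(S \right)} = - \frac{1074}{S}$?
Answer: $\frac{i \sqrt{221771665502360562}}{148607572} \approx 3.1689 i$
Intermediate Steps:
$n{\left(O \right)} = 0$
$j = - \frac{2984661717}{297215144}$ ($j = -7 - \left(\frac{537}{712} + \frac{955045}{417437}\right) = -7 - \left(\frac{537}{712} - - \frac{955045}{417437}\right) = -7 - \frac{904155709}{297215144} = - \frac{2984661717}{297215144} \approx -10.042$)
$\sqrt{j + n{\left(G{\left(9 \right)} \right)}} = \sqrt{- \frac{2984661717}{297215144} + 0} = \sqrt{- \frac{2984661717}{297215144}} = \frac{i \sqrt{221771665502360562}}{148607572}$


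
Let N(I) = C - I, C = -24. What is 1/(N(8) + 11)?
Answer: -1/21 ≈ -0.047619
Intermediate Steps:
N(I) = -24 - I
1/(N(8) + 11) = 1/((-24 - 1*8) + 11) = 1/((-24 - 8) + 11) = 1/(-32 + 11) = 1/(-21) = -1/21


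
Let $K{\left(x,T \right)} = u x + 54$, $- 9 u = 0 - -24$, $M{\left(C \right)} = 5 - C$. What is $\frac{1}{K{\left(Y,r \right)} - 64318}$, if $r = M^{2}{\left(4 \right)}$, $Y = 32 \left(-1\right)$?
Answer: $- \frac{3}{192536} \approx -1.5581 \cdot 10^{-5}$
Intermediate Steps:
$u = - \frac{8}{3}$ ($u = - \frac{0 - -24}{9} = - \frac{0 + 24}{9} = \left(- \frac{1}{9}\right) 24 = - \frac{8}{3} \approx -2.6667$)
$Y = -32$
$r = 1$ ($r = \left(5 - 4\right)^{2} = 1^{2} = 1$)
$K{\left(x,T \right)} = 54 - \frac{8 x}{3}$ ($K{\left(x,T \right)} = - \frac{8 x}{3} + 54 = 54 - \frac{8 x}{3}$)
$\frac{1}{K{\left(Y,r \right)} - 64318} = \frac{1}{\left(54 - - \frac{256}{3}\right) - 64318} = \frac{1}{\left(54 + \frac{256}{3}\right) - 64318} = \frac{1}{\frac{418}{3} - 64318} = \frac{1}{- \frac{192536}{3}} = - \frac{3}{192536}$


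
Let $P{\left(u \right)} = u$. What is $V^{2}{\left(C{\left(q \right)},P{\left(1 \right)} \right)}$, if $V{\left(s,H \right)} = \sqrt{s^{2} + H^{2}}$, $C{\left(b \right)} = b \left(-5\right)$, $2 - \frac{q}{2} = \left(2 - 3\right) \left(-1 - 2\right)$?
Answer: $101$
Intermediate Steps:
$q = -2$ ($q = 4 - 2 \left(2 - 3\right) \left(-1 - 2\right) = 4 - 2 \left(\left(-1\right) \left(-3\right)\right) = 4 - 6 = -2$)
$C{\left(b \right)} = - 5 b$
$V{\left(s,H \right)} = \sqrt{H^{2} + s^{2}}$
$V^{2}{\left(C{\left(q \right)},P{\left(1 \right)} \right)} = \left(\sqrt{1^{2} + \left(\left(-5\right) \left(-2\right)\right)^{2}}\right)^{2} = \left(\sqrt{1 + 10^{2}}\right)^{2} = \left(\sqrt{1 + 100}\right)^{2} = \left(\sqrt{101}\right)^{2} = 101$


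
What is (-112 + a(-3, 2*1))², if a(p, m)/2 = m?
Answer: 11664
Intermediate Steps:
a(p, m) = 2*m
(-112 + a(-3, 2*1))² = (-112 + 2*(2*1))² = (-112 + 2*2)² = (-112 + 4)² = (-108)² = 11664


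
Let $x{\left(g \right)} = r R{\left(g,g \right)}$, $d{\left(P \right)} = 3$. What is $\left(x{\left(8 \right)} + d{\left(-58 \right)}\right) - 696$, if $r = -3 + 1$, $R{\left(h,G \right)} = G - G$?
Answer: $-693$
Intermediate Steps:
$R{\left(h,G \right)} = 0$
$r = -2$
$x{\left(g \right)} = 0$ ($x{\left(g \right)} = \left(-2\right) 0 = 0$)
$\left(x{\left(8 \right)} + d{\left(-58 \right)}\right) - 696 = \left(0 + 3\right) - 696 = 3 - 696 = -693$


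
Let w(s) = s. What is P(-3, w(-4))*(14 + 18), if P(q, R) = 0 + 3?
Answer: 96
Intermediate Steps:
P(q, R) = 3
P(-3, w(-4))*(14 + 18) = 3*(14 + 18) = 3*32 = 96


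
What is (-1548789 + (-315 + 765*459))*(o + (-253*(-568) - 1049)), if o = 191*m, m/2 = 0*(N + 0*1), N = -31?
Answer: -170896267695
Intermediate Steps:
m = 0 (m = 2*(0*(-31 + 0*1)) = 2*(0*(-31 + 0)) = 2*(0*(-31)) = 2*0 = 0)
o = 0 (o = 191*0 = 0)
(-1548789 + (-315 + 765*459))*(o + (-253*(-568) - 1049)) = (-1548789 + (-315 + 765*459))*(0 + (-253*(-568) - 1049)) = (-1548789 + (-315 + 351135))*(0 + (143704 - 1049)) = (-1548789 + 350820)*(0 + 142655) = -1197969*142655 = -170896267695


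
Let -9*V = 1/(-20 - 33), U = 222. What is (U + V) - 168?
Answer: 25759/477 ≈ 54.002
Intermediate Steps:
V = 1/477 (V = -1/(9*(-20 - 33)) = -1/9/(-53) = -1/9*(-1/53) = 1/477 ≈ 0.0020964)
(U + V) - 168 = (222 + 1/477) - 168 = 105895/477 - 168 = 25759/477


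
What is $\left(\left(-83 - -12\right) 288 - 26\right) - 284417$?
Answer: $-304891$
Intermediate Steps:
$\left(\left(-83 - -12\right) 288 - 26\right) - 284417 = \left(\left(-83 + 12\right) 288 - 26\right) - 284417 = \left(\left(-71\right) 288 - 26\right) - 284417 = \left(-20448 - 26\right) - 284417 = -20474 - 284417 = -304891$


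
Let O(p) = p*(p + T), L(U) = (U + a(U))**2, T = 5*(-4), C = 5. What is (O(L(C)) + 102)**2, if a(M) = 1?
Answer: 459684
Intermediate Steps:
T = -20
L(U) = (1 + U)**2 (L(U) = (U + 1)**2 = (1 + U)**2)
O(p) = p*(-20 + p) (O(p) = p*(p - 20) = p*(-20 + p))
(O(L(C)) + 102)**2 = ((1 + 5)**2*(-20 + (1 + 5)**2) + 102)**2 = (6**2*(-20 + 6**2) + 102)**2 = (36*(-20 + 36) + 102)**2 = (36*16 + 102)**2 = (576 + 102)**2 = 678**2 = 459684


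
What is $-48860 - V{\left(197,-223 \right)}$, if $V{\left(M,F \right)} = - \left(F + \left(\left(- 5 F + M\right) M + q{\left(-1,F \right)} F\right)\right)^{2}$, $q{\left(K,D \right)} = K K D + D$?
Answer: $127948525741$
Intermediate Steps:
$q{\left(K,D \right)} = D + D K^{2}$ ($q{\left(K,D \right)} = K^{2} D + D = D K^{2} + D = D + D K^{2}$)
$V{\left(M,F \right)} = - \left(F + 2 F^{2} + M \left(M - 5 F\right)\right)^{2}$ ($V{\left(M,F \right)} = - \left(F + \left(\left(- 5 F + M\right) M + F \left(1 + \left(-1\right)^{2}\right) F\right)\right)^{2} = - \left(F + \left(\left(M - 5 F\right) M + F \left(1 + 1\right) F\right)\right)^{2} = - \left(F + \left(M \left(M - 5 F\right) + F 2 F\right)\right)^{2} = - \left(F + \left(M \left(M - 5 F\right) + 2 F F\right)\right)^{2} = - \left(F + \left(M \left(M - 5 F\right) + 2 F^{2}\right)\right)^{2} = - \left(F + \left(2 F^{2} + M \left(M - 5 F\right)\right)\right)^{2} = - \left(F + 2 F^{2} + M \left(M - 5 F\right)\right)^{2}$)
$-48860 - V{\left(197,-223 \right)} = -48860 - - \left(-223 + 197^{2} + 2 \left(-223\right)^{2} - \left(-1115\right) 197\right)^{2} = -48860 - - \left(-223 + 38809 + 2 \cdot 49729 + 219655\right)^{2} = -48860 - - \left(-223 + 38809 + 99458 + 219655\right)^{2} = -48860 - - 357699^{2} = -48860 - \left(-1\right) 127948574601 = -48860 - -127948574601 = -48860 + 127948574601 = 127948525741$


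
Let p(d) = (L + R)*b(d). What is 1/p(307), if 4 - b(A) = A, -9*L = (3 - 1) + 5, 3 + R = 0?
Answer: 3/3434 ≈ 0.00087362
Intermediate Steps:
R = -3 (R = -3 + 0 = -3)
L = -7/9 (L = -((3 - 1) + 5)/9 = -(2 + 5)/9 = -⅑*7 = -7/9 ≈ -0.77778)
b(A) = 4 - A
p(d) = -136/9 + 34*d/9 (p(d) = (-7/9 - 3)*(4 - d) = -34*(4 - d)/9 = -136/9 + 34*d/9)
1/p(307) = 1/(-136/9 + (34/9)*307) = 1/(-136/9 + 10438/9) = 1/(3434/3) = 3/3434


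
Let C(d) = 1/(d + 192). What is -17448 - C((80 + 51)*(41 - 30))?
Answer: -28492585/1633 ≈ -17448.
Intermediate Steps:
C(d) = 1/(192 + d)
-17448 - C((80 + 51)*(41 - 30)) = -17448 - 1/(192 + (80 + 51)*(41 - 30)) = -17448 - 1/(192 + 131*11) = -17448 - 1/(192 + 1441) = -17448 - 1/1633 = -28492585/1633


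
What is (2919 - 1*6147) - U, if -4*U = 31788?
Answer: 4719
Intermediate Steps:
U = -7947 (U = -¼*31788 = -7947)
(2919 - 1*6147) - U = (2919 - 1*6147) - 1*(-7947) = (2919 - 6147) + 7947 = -3228 + 7947 = 4719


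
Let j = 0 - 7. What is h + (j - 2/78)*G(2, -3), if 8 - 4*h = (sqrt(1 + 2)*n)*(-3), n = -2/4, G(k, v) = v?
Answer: 300/13 - 3*sqrt(3)/8 ≈ 22.427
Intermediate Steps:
n = -1/2 (n = -2*1/4 = -1/2 ≈ -0.50000)
j = -7
h = 2 - 3*sqrt(3)/8 (h = 2 - sqrt(1 + 2)*(-1/2)*(-3)/4 = 2 - sqrt(3)*(-1/2)*(-3)/4 = 2 - (-sqrt(3)/2)*(-3)/4 = 2 - 3*sqrt(3)/8 ≈ 1.3505)
h + (j - 2/78)*G(2, -3) = (2 - 3*sqrt(3)/8) + (-7 - 2/78)*(-3) = (2 - 3*sqrt(3)/8) + (-7 - 1*1/39)*(-3) = (2 - 3*sqrt(3)/8) + (-7 - 1/39)*(-3) = (2 - 3*sqrt(3)/8) - 274/39*(-3) = (2 - 3*sqrt(3)/8) + 274/13 = 300/13 - 3*sqrt(3)/8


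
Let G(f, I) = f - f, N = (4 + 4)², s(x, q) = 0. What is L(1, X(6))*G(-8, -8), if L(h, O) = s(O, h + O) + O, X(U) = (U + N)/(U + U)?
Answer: 0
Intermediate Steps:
N = 64 (N = 8² = 64)
X(U) = (64 + U)/(2*U) (X(U) = (U + 64)/(U + U) = (64 + U)/((2*U)) = (64 + U)*(1/(2*U)) = (64 + U)/(2*U))
G(f, I) = 0
L(h, O) = O (L(h, O) = 0 + O = O)
L(1, X(6))*G(-8, -8) = ((½)*(64 + 6)/6)*0 = ((½)*(⅙)*70)*0 = (35/6)*0 = 0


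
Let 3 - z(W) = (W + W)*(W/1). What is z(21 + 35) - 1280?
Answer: -7549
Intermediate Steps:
z(W) = 3 - 2*W**2 (z(W) = 3 - (W + W)*W/1 = 3 - 2*W*W*1 = 3 - 2*W*W = 3 - 2*W**2)
z(21 + 35) - 1280 = (3 - 2*(21 + 35)**2) - 1280 = (3 - 2*56**2) - 1280 = (3 - 2*3136) - 1280 = (3 - 6272) - 1280 = -6269 - 1280 = -7549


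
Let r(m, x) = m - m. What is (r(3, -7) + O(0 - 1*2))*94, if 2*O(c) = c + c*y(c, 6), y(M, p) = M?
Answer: 94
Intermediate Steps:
r(m, x) = 0
O(c) = c/2 + c**2/2 (O(c) = (c + c*c)/2 = (c + c**2)/2 = c/2 + c**2/2)
(r(3, -7) + O(0 - 1*2))*94 = (0 + (0 - 1*2)*(1 + (0 - 1*2))/2)*94 = (0 + (0 - 2)*(1 + (0 - 2))/2)*94 = (0 + (1/2)*(-2)*(1 - 2))*94 = (0 + (1/2)*(-2)*(-1))*94 = (0 + 1)*94 = 1*94 = 94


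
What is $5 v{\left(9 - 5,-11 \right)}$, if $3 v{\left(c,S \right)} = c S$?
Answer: $- \frac{220}{3} \approx -73.333$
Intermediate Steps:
$v{\left(c,S \right)} = \frac{S c}{3}$ ($v{\left(c,S \right)} = \frac{c S}{3} = \frac{S c}{3}$)
$5 v{\left(9 - 5,-11 \right)} = 5 \cdot \frac{1}{3} \left(-11\right) \left(9 - 5\right) = 5 \cdot \frac{1}{3} \left(-11\right) 4 = 5 \left(- \frac{44}{3}\right) = - \frac{220}{3}$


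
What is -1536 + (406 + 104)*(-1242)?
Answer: -634956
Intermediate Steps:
-1536 + (406 + 104)*(-1242) = -1536 + 510*(-1242) = -1536 - 633420 = -634956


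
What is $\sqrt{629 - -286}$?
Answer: $\sqrt{915} \approx 30.249$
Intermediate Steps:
$\sqrt{629 - -286} = \sqrt{629 + 286} = \sqrt{915}$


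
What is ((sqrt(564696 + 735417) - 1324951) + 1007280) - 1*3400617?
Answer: -3718288 + 3*sqrt(144457) ≈ -3.7171e+6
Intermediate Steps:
((sqrt(564696 + 735417) - 1324951) + 1007280) - 1*3400617 = ((sqrt(1300113) - 1324951) + 1007280) - 3400617 = ((3*sqrt(144457) - 1324951) + 1007280) - 3400617 = ((-1324951 + 3*sqrt(144457)) + 1007280) - 3400617 = (-317671 + 3*sqrt(144457)) - 3400617 = -3718288 + 3*sqrt(144457)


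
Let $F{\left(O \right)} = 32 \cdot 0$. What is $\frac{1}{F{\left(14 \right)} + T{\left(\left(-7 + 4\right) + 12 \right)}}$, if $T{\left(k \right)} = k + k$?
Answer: $\frac{1}{18} \approx 0.055556$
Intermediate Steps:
$F{\left(O \right)} = 0$
$T{\left(k \right)} = 2 k$
$\frac{1}{F{\left(14 \right)} + T{\left(\left(-7 + 4\right) + 12 \right)}} = \frac{1}{0 + 2 \left(\left(-7 + 4\right) + 12\right)} = \frac{1}{0 + 2 \left(-3 + 12\right)} = \frac{1}{0 + 2 \cdot 9} = \frac{1}{0 + 18} = \frac{1}{18}$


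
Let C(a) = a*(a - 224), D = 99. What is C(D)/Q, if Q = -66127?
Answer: 12375/66127 ≈ 0.18714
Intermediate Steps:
C(a) = a*(-224 + a)
C(D)/Q = (99*(-224 + 99))/(-66127) = (99*(-125))*(-1/66127) = -12375*(-1/66127) = 12375/66127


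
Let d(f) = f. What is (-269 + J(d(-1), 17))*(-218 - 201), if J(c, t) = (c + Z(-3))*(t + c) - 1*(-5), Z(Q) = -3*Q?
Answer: 56984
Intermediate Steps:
J(c, t) = 5 + (9 + c)*(c + t) (J(c, t) = (c - 3*(-3))*(t + c) - 1*(-5) = (c + 9)*(c + t) + 5 = (9 + c)*(c + t) + 5 = 5 + (9 + c)*(c + t))
(-269 + J(d(-1), 17))*(-218 - 201) = (-269 + (5 + (-1)² + 9*(-1) + 9*17 - 1*17))*(-218 - 201) = (-269 + (5 + 1 - 9 + 153 - 17))*(-419) = (-269 + 133)*(-419) = -136*(-419) = 56984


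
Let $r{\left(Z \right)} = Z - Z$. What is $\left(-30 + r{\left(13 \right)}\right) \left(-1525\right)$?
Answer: $45750$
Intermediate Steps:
$r{\left(Z \right)} = 0$
$\left(-30 + r{\left(13 \right)}\right) \left(-1525\right) = \left(-30 + 0\right) \left(-1525\right) = \left(-30\right) \left(-1525\right) = 45750$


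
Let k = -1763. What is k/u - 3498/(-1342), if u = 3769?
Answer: 491728/229909 ≈ 2.1388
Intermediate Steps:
k/u - 3498/(-1342) = -1763/3769 - 3498/(-1342) = -1763*1/3769 - 3498*(-1/1342) = -1763/3769 + 159/61 = 491728/229909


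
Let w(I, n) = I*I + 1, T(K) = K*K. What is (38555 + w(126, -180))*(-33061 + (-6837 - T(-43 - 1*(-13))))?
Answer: -2220716736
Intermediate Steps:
T(K) = K**2
w(I, n) = 1 + I**2 (w(I, n) = I**2 + 1 = 1 + I**2)
(38555 + w(126, -180))*(-33061 + (-6837 - T(-43 - 1*(-13)))) = (38555 + (1 + 126**2))*(-33061 + (-6837 - (-43 - 1*(-13))**2)) = (38555 + (1 + 15876))*(-33061 + (-6837 - (-43 + 13)**2)) = (38555 + 15877)*(-33061 + (-6837 - 1*(-30)**2)) = 54432*(-33061 + (-6837 - 1*900)) = 54432*(-33061 + (-6837 - 900)) = 54432*(-33061 - 7737) = 54432*(-40798) = -2220716736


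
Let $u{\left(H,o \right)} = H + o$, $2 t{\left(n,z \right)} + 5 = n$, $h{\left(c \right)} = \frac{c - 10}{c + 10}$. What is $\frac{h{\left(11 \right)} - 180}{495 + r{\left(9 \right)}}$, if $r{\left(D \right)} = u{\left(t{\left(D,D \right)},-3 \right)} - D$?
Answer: $- \frac{3779}{10185} \approx -0.37104$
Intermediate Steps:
$h{\left(c \right)} = \frac{-10 + c}{10 + c}$
$t{\left(n,z \right)} = - \frac{5}{2} + \frac{n}{2}$
$r{\left(D \right)} = - \frac{11}{2} - \frac{D}{2}$ ($r{\left(D \right)} = \left(\left(- \frac{5}{2} + \frac{D}{2}\right) - 3\right) - D = \left(- \frac{11}{2} + \frac{D}{2}\right) - D = - \frac{11}{2} - \frac{D}{2}$)
$\frac{h{\left(11 \right)} - 180}{495 + r{\left(9 \right)}} = \frac{\frac{-10 + 11}{10 + 11} - 180}{495 - 10} = \frac{\frac{1}{21} \cdot 1 - 180}{495 - 10} = \frac{\frac{1}{21} - 180}{485} = \left(- \frac{3779}{21}\right) \frac{1}{485} = - \frac{3779}{10185}$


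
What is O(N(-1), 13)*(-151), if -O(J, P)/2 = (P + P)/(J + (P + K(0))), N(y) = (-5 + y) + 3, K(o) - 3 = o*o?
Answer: 604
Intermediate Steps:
K(o) = 3 + o² (K(o) = 3 + o*o = 3 + o²)
N(y) = -2 + y
O(J, P) = -4*P/(3 + J + P) (O(J, P) = -2*(P + P)/(J + (P + (3 + 0²))) = -2*2*P/(J + (P + (3 + 0))) = -2*2*P/(J + (P + 3)) = -2*2*P/(J + (3 + P)) = -2*2*P/(3 + J + P) = -4*P/(3 + J + P))
O(N(-1), 13)*(-151) = -4*13/(3 + (-2 - 1) + 13)*(-151) = -4*13/(3 - 3 + 13)*(-151) = -4*13/13*(-151) = -4*13*1/13*(-151) = -4*(-151) = 604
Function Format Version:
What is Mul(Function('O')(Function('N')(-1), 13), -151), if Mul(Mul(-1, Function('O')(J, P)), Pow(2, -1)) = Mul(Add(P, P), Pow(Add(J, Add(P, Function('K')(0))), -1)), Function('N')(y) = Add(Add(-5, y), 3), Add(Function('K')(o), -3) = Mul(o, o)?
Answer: 604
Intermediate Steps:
Function('K')(o) = Add(3, Pow(o, 2)) (Function('K')(o) = Add(3, Mul(o, o)) = Add(3, Pow(o, 2)))
Function('N')(y) = Add(-2, y)
Function('O')(J, P) = Mul(-4, P, Pow(Add(3, J, P), -1)) (Function('O')(J, P) = Mul(-2, Mul(Add(P, P), Pow(Add(J, Add(P, Add(3, Pow(0, 2)))), -1))) = Mul(-2, Mul(Mul(2, P), Pow(Add(J, Add(P, Add(3, 0))), -1))) = Mul(-2, Mul(Mul(2, P), Pow(Add(J, Add(P, 3)), -1))) = Mul(-2, Mul(Mul(2, P), Pow(Add(J, Add(3, P)), -1))) = Mul(-2, Mul(Mul(2, P), Pow(Add(3, J, P), -1))) = Mul(-2, Mul(2, P, Pow(Add(3, J, P), -1))) = Mul(-4, P, Pow(Add(3, J, P), -1)))
Mul(Function('O')(Function('N')(-1), 13), -151) = Mul(Mul(-4, 13, Pow(Add(3, Add(-2, -1), 13), -1)), -151) = Mul(Mul(-4, 13, Pow(Add(3, -3, 13), -1)), -151) = Mul(Mul(-4, 13, Pow(13, -1)), -151) = Mul(Mul(-4, 13, Rational(1, 13)), -151) = Mul(-4, -151) = 604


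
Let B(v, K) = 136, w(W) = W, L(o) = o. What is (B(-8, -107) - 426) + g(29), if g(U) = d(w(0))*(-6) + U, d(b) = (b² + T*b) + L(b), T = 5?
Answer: -261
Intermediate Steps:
d(b) = b² + 6*b (d(b) = (b² + 5*b) + b = b² + 6*b)
g(U) = U (g(U) = (0*(6 + 0))*(-6) + U = (0*6)*(-6) + U = 0*(-6) + U = 0 + U = U)
(B(-8, -107) - 426) + g(29) = (136 - 426) + 29 = -290 + 29 = -261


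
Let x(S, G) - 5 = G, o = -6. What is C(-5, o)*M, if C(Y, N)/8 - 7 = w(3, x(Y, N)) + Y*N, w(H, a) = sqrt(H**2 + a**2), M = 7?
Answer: 2072 + 56*sqrt(10) ≈ 2249.1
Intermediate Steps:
x(S, G) = 5 + G
C(Y, N) = 56 + 8*sqrt(9 + (5 + N)**2) + 8*N*Y (C(Y, N) = 56 + 8*(sqrt(3**2 + (5 + N)**2) + Y*N) = 56 + 8*(sqrt(9 + (5 + N)**2) + N*Y) = 56 + (8*sqrt(9 + (5 + N)**2) + 8*N*Y) = 56 + 8*sqrt(9 + (5 + N)**2) + 8*N*Y)
C(-5, o)*M = (56 + 8*sqrt(9 + (5 - 6)**2) + 8*(-6)*(-5))*7 = (56 + 8*sqrt(9 + (-1)**2) + 240)*7 = (56 + 8*sqrt(9 + 1) + 240)*7 = (56 + 8*sqrt(10) + 240)*7 = (296 + 8*sqrt(10))*7 = 2072 + 56*sqrt(10)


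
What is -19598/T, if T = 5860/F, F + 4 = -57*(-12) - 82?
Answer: -2929901/1465 ≈ -1999.9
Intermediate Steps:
F = 598 (F = -4 + (-57*(-12) - 82) = -4 + (684 - 82) = -4 + 602 = 598)
T = 2930/299 (T = 5860/598 = 5860*(1/598) = 2930/299 ≈ 9.7993)
-19598/T = -19598/2930/299 = -19598*299/2930 = -2929901/1465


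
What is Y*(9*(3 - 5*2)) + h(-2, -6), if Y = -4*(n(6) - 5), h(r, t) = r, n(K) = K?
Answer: 250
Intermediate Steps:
Y = -4 (Y = -4*(6 - 5) = -4*1 = -4)
Y*(9*(3 - 5*2)) + h(-2, -6) = -36*(3 - 5*2) - 2 = -36*(3 - 10) - 2 = -36*(-7) - 2 = -4*(-63) - 2 = 252 - 2 = 250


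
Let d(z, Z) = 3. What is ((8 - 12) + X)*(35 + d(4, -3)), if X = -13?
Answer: -646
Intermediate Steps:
((8 - 12) + X)*(35 + d(4, -3)) = ((8 - 12) - 13)*(35 + 3) = (-4 - 13)*38 = -17*38 = -646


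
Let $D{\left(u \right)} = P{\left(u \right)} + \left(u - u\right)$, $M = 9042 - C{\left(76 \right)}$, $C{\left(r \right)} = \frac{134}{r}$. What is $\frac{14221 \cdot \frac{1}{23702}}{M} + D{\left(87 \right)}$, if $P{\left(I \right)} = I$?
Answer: $\frac{354191379772}{4071162179} \approx 87.0$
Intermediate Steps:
$M = \frac{343529}{38}$ ($M = 9042 - \frac{134}{76} = 9042 - 134 \cdot \frac{1}{76} = 9042 - \frac{67}{38} = \frac{343529}{38} \approx 9040.2$)
$D{\left(u \right)} = u$ ($D{\left(u \right)} = u + \left(u - u\right) = u + 0 = u$)
$\frac{14221 \cdot \frac{1}{23702}}{M} + D{\left(87 \right)} = \frac{14221 \cdot \frac{1}{23702}}{\frac{343529}{38}} + 87 = 14221 \cdot \frac{1}{23702} \cdot \frac{38}{343529} + 87 = \frac{14221}{23702} \cdot \frac{38}{343529} + 87 = \frac{270199}{4071162179} + 87 = \frac{354191379772}{4071162179}$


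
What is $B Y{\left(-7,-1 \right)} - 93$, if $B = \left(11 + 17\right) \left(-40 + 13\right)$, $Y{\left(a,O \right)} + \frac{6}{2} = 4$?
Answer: $-849$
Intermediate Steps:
$Y{\left(a,O \right)} = 1$ ($Y{\left(a,O \right)} = -3 + 4 = 1$)
$B = -756$ ($B = 28 \left(-27\right) = -756$)
$B Y{\left(-7,-1 \right)} - 93 = \left(-756\right) 1 - 93 = -756 - 93 = -849$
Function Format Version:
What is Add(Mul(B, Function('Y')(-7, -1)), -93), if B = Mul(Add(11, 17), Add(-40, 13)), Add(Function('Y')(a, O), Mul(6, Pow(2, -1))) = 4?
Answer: -849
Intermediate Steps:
Function('Y')(a, O) = 1 (Function('Y')(a, O) = Add(-3, 4) = 1)
B = -756 (B = Mul(28, -27) = -756)
Add(Mul(B, Function('Y')(-7, -1)), -93) = Add(Mul(-756, 1), -93) = Add(-756, -93) = -849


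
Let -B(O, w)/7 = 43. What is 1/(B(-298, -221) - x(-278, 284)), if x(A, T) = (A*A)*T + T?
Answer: -1/21949241 ≈ -4.5560e-8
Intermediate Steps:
B(O, w) = -301 (B(O, w) = -7*43 = -301)
x(A, T) = T + T*A² (x(A, T) = A²*T + T = T*A² + T = T + T*A²)
1/(B(-298, -221) - x(-278, 284)) = 1/(-301 - 284*(1 + (-278)²)) = 1/(-301 - 284*(1 + 77284)) = 1/(-301 - 284*77285) = 1/(-301 - 1*21948940) = 1/(-301 - 21948940) = 1/(-21949241) = -1/21949241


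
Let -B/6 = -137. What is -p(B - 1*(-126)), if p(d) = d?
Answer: -948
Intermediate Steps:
B = 822 (B = -6*(-137) = 822)
-p(B - 1*(-126)) = -(822 - 1*(-126)) = -(822 + 126) = -1*948 = -948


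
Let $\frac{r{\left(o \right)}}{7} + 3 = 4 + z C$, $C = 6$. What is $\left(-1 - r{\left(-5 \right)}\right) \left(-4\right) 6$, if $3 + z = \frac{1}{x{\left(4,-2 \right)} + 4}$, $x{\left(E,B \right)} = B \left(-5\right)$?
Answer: $-2760$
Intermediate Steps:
$x{\left(E,B \right)} = - 5 B$
$z = - \frac{41}{14}$ ($z = -3 + \frac{1}{\left(-5\right) \left(-2\right) + 4} = -3 + \frac{1}{10 + 4} = -3 + \frac{1}{14} = - \frac{41}{14} \approx -2.9286$)
$r{\left(o \right)} = -116$ ($r{\left(o \right)} = -21 + 7 \left(4 - \frac{123}{7}\right) = -21 + 7 \left(- \frac{95}{7}\right) = -21 - 95 = -116$)
$\left(-1 - r{\left(-5 \right)}\right) \left(-4\right) 6 = \left(-1 - -116\right) \left(-4\right) 6 = \left(-1 + 116\right) \left(-4\right) 6 = 115 \left(-4\right) 6 = \left(-460\right) 6 = -2760$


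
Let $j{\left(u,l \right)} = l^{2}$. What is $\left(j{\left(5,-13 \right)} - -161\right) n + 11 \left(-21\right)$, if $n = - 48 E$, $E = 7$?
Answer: $-111111$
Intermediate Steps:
$n = -336$ ($n = \left(-48\right) 7 = -336$)
$\left(j{\left(5,-13 \right)} - -161\right) n + 11 \left(-21\right) = \left(\left(-13\right)^{2} - -161\right) \left(-336\right) + 11 \left(-21\right) = \left(169 + 161\right) \left(-336\right) - 231 = 330 \left(-336\right) - 231 = -110880 - 231 = -111111$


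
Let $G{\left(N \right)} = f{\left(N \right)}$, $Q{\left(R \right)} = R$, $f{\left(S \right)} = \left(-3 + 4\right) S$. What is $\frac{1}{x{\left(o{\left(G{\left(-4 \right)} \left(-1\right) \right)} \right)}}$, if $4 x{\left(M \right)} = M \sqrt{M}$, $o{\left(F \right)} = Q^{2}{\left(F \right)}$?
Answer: $\frac{1}{16} \approx 0.0625$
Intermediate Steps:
$f{\left(S \right)} = S$ ($f{\left(S \right)} = 1 S = S$)
$G{\left(N \right)} = N$
$o{\left(F \right)} = F^{2}$
$x{\left(M \right)} = \frac{M^{\frac{3}{2}}}{4}$ ($x{\left(M \right)} = \frac{M \sqrt{M}}{4} = \frac{M^{\frac{3}{2}}}{4}$)
$\frac{1}{x{\left(o{\left(G{\left(-4 \right)} \left(-1\right) \right)} \right)}} = \frac{1}{\frac{1}{4} \left(\left(\left(-4\right) \left(-1\right)\right)^{2}\right)^{\frac{3}{2}}} = \frac{1}{\frac{1}{4} \left(4^{2}\right)^{\frac{3}{2}}} = \frac{1}{\frac{1}{4} \cdot 16^{\frac{3}{2}}} = \frac{1}{\frac{1}{4} \cdot 64} = \frac{1}{16}$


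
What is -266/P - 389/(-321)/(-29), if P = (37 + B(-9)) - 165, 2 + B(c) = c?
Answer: 2422123/1293951 ≈ 1.8719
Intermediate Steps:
B(c) = -2 + c
P = -139 (P = (37 + (-2 - 9)) - 165 = (37 - 11) - 165 = 26 - 165 = -139)
-266/P - 389/(-321)/(-29) = -266/(-139) - 389/(-321)/(-29) = -266*(-1/139) - 389*(-1/321)*(-1/29) = 266/139 + (389/321)*(-1/29) = 266/139 - 389/9309 = 2422123/1293951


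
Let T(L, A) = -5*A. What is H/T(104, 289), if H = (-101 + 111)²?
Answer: -20/289 ≈ -0.069204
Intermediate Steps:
H = 100 (H = 10² = 100)
H/T(104, 289) = 100/((-5*289)) = 100/(-1445) = 100*(-1/1445) = -20/289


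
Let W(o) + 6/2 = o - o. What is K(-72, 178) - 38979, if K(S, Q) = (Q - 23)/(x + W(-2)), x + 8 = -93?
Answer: -4053971/104 ≈ -38981.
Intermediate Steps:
W(o) = -3 (W(o) = -3 + (o - o) = -3 + 0 = -3)
x = -101 (x = -8 - 93 = -101)
K(S, Q) = 23/104 - Q/104 (K(S, Q) = (Q - 23)/(-101 - 3) = (-23 + Q)/(-104) = (-23 + Q)*(-1/104) = 23/104 - Q/104)
K(-72, 178) - 38979 = (23/104 - 1/104*178) - 38979 = (23/104 - 89/52) - 38979 = -155/104 - 38979 = -4053971/104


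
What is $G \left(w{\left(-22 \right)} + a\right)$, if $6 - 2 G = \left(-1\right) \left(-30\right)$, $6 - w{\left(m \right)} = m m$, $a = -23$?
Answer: $6012$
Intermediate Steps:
$w{\left(m \right)} = 6 - m^{2}$ ($w{\left(m \right)} = 6 - m m = 6 - m^{2}$)
$G = -12$ ($G = 3 - \frac{\left(-1\right) \left(-30\right)}{2} = 3 - 15 = -12$)
$G \left(w{\left(-22 \right)} + a\right) = - 12 \left(\left(6 - \left(-22\right)^{2}\right) - 23\right) = - 12 \left(\left(6 - 484\right) - 23\right) = - 12 \left(-478 - 23\right) = \left(-12\right) \left(-501\right) = 6012$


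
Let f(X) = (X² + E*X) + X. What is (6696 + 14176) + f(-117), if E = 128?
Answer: 19468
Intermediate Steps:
f(X) = X² + 129*X (f(X) = (X² + 128*X) + X = X² + 129*X)
(6696 + 14176) + f(-117) = (6696 + 14176) - 117*(129 - 117) = 20872 - 117*12 = 20872 - 1404 = 19468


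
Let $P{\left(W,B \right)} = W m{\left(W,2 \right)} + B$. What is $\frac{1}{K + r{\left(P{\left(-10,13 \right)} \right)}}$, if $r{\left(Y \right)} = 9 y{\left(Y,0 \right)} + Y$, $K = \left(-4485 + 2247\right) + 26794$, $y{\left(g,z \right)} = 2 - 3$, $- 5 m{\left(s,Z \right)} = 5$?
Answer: $\frac{1}{24570} \approx 4.07 \cdot 10^{-5}$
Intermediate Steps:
$m{\left(s,Z \right)} = -1$ ($m{\left(s,Z \right)} = \left(- \frac{1}{5}\right) 5 = -1$)
$P{\left(W,B \right)} = B - W$ ($P{\left(W,B \right)} = W \left(-1\right) + B = - W + B = B - W$)
$y{\left(g,z \right)} = -1$
$K = 24556$ ($K = -2238 + 26794 = 24556$)
$r{\left(Y \right)} = -9 + Y$ ($r{\left(Y \right)} = 9 \left(-1\right) + Y = -9 + Y$)
$\frac{1}{K + r{\left(P{\left(-10,13 \right)} \right)}} = \frac{1}{24556 + \left(-9 + \left(13 - -10\right)\right)} = \frac{1}{24556 + \left(-9 + \left(13 + 10\right)\right)} = \frac{1}{24556 + \left(-9 + 23\right)} = \frac{1}{24556 + 14} = \frac{1}{24570}$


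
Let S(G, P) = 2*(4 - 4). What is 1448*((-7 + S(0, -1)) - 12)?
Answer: -27512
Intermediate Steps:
S(G, P) = 0 (S(G, P) = 2*0 = 0)
1448*((-7 + S(0, -1)) - 12) = 1448*((-7 + 0) - 12) = 1448*(-7 - 12) = 1448*(-19) = -27512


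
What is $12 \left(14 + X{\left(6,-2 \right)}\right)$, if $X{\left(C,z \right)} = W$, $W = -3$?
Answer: $132$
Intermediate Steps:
$X{\left(C,z \right)} = -3$
$12 \left(14 + X{\left(6,-2 \right)}\right) = 12 \left(14 - 3\right) = 12 \cdot 11 = 132$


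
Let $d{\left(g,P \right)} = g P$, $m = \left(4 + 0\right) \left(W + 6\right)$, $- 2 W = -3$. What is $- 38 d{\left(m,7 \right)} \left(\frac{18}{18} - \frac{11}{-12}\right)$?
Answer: $-15295$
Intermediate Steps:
$W = \frac{3}{2}$ ($W = \left(- \frac{1}{2}\right) \left(-3\right) = \frac{3}{2} \approx 1.5$)
$m = 30$ ($m = \left(4 + 0\right) \left(\frac{3}{2} + 6\right) = 4 \cdot \frac{15}{2} = 30$)
$d{\left(g,P \right)} = P g$
$- 38 d{\left(m,7 \right)} \left(\frac{18}{18} - \frac{11}{-12}\right) = - 38 \cdot 7 \cdot 30 \left(\frac{18}{18} - \frac{11}{-12}\right) = \left(-38\right) 210 \left(18 \cdot \frac{1}{18} - - \frac{11}{12}\right) = - 7980 \left(1 + \frac{11}{12}\right) = \left(-7980\right) \frac{23}{12} = -15295$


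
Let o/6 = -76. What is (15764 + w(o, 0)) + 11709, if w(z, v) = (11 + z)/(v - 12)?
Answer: 330121/12 ≈ 27510.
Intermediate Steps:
o = -456 (o = 6*(-76) = -456)
w(z, v) = (11 + z)/(-12 + v)
(15764 + w(o, 0)) + 11709 = (15764 + (11 - 456)/(-12 + 0)) + 11709 = (15764 - 445/(-12)) + 11709 = (15764 - 1/12*(-445)) + 11709 = (15764 + 445/12) + 11709 = 189613/12 + 11709 = 330121/12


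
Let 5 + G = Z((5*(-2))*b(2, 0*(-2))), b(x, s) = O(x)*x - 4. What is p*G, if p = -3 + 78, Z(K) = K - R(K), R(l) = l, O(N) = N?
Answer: -375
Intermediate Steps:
b(x, s) = -4 + x**2 (b(x, s) = x*x - 4 = x**2 - 4 = -4 + x**2)
Z(K) = 0 (Z(K) = K - K = 0)
p = 75
G = -5 (G = -5 + 0 = -5)
p*G = 75*(-5) = -375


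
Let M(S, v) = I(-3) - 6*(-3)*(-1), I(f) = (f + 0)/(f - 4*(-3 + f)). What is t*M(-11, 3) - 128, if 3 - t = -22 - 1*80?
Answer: -2033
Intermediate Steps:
t = 105 (t = 3 - (-22 - 1*80) = 3 - (-22 - 80) = 3 - 1*(-102) = 3 + 102 = 105)
I(f) = f/(12 - 3*f) (I(f) = f/(f + (12 - 4*f)) = f/(12 - 3*f))
M(S, v) = -127/7 (M(S, v) = -1*(-3)/(-12 + 3*(-3)) - 6*(-3)*(-1) = -1*(-3)/(-12 - 9) - (-18)*(-1) = -1*(-3)/(-21) - 1*18 = -1*(-3)*(-1/21) - 18 = -1/7 - 18 = -127/7)
t*M(-11, 3) - 128 = 105*(-127/7) - 128 = -1905 - 128 = -2033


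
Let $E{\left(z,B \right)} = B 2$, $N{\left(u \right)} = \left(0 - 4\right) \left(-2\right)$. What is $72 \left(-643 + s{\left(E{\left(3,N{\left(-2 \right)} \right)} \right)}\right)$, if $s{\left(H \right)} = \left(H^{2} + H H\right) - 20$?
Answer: $-10872$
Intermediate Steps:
$N{\left(u \right)} = 8$ ($N{\left(u \right)} = \left(-4\right) \left(-2\right) = 8$)
$E{\left(z,B \right)} = 2 B$
$s{\left(H \right)} = -20 + 2 H^{2}$ ($s{\left(H \right)} = \left(H^{2} + H^{2}\right) - 20 = 2 H^{2} - 20 = -20 + 2 H^{2}$)
$72 \left(-643 + s{\left(E{\left(3,N{\left(-2 \right)} \right)} \right)}\right) = 72 \left(-643 - \left(20 - 2 \left(2 \cdot 8\right)^{2}\right)\right) = 72 \left(-643 - \left(20 - 2 \cdot 16^{2}\right)\right) = 72 \left(-643 + \left(-20 + 2 \cdot 256\right)\right) = 72 \left(-643 + \left(-20 + 512\right)\right) = 72 \left(-643 + 492\right) = 72 \left(-151\right) = -10872$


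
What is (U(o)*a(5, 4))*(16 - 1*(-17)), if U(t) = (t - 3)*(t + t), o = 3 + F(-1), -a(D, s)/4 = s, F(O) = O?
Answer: 2112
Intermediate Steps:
a(D, s) = -4*s
o = 2 (o = 3 - 1 = 2)
U(t) = 2*t*(-3 + t) (U(t) = (-3 + t)*(2*t) = 2*t*(-3 + t))
(U(o)*a(5, 4))*(16 - 1*(-17)) = ((2*2*(-3 + 2))*(-4*4))*(16 - 1*(-17)) = ((2*2*(-1))*(-16))*(16 + 17) = -4*(-16)*33 = 64*33 = 2112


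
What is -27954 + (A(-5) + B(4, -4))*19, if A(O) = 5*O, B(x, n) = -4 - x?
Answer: -28581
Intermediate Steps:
-27954 + (A(-5) + B(4, -4))*19 = -27954 + (5*(-5) + (-4 - 1*4))*19 = -27954 + (-25 + (-4 - 4))*19 = -27954 + (-25 - 8)*19 = -27954 - 33*19 = -27954 - 627 = -28581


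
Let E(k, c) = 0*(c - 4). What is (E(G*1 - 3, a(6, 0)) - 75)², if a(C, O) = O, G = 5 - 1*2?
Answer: 5625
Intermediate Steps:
G = 3 (G = 5 - 2 = 3)
E(k, c) = 0 (E(k, c) = 0*(-4 + c) = 0)
(E(G*1 - 3, a(6, 0)) - 75)² = (0 - 75)² = (-75)² = 5625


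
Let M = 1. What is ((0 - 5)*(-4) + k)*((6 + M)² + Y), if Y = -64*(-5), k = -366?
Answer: -127674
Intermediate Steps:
Y = 320
((0 - 5)*(-4) + k)*((6 + M)² + Y) = ((0 - 5)*(-4) - 366)*((6 + 1)² + 320) = (-5*(-4) - 366)*(7² + 320) = (20 - 366)*(49 + 320) = -346*369 = -127674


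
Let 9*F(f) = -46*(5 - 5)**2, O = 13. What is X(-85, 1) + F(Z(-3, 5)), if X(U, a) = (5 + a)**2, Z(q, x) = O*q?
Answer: 36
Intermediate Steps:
Z(q, x) = 13*q
F(f) = 0 (F(f) = (-46*(5 - 5)**2)/9 = (-46*0**2)/9 = (-46*0)/9 = (1/9)*0 = 0)
X(-85, 1) + F(Z(-3, 5)) = (5 + 1)**2 + 0 = 6**2 + 0 = 36 + 0 = 36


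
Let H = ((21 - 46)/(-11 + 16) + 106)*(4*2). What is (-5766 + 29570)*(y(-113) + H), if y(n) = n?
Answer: 16543780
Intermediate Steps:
H = 808 (H = (-25/5 + 106)*8 = (-25*⅕ + 106)*8 = (-5 + 106)*8 = 101*8 = 808)
(-5766 + 29570)*(y(-113) + H) = (-5766 + 29570)*(-113 + 808) = 23804*695 = 16543780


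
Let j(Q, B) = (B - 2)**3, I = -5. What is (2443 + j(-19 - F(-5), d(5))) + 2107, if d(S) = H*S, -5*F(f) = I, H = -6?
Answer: -28218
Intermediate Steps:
F(f) = 1 (F(f) = -1/5*(-5) = 1)
d(S) = -6*S
j(Q, B) = (-2 + B)**3
(2443 + j(-19 - F(-5), d(5))) + 2107 = (2443 + (-2 - 6*5)**3) + 2107 = (2443 + (-2 - 30)**3) + 2107 = (2443 + (-32)**3) + 2107 = (2443 - 32768) + 2107 = -30325 + 2107 = -28218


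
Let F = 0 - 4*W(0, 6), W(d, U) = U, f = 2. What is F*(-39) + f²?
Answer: 940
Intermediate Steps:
F = -24 (F = 0 - 4*6 = 0 - 24 = -24)
F*(-39) + f² = -24*(-39) + 2² = 936 + 4 = 940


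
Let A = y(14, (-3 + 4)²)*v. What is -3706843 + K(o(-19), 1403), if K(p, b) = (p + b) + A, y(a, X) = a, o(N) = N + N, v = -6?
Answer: -3705562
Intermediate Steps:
o(N) = 2*N
A = -84 (A = 14*(-6) = -84)
K(p, b) = -84 + b + p (K(p, b) = (p + b) - 84 = (b + p) - 84 = -84 + b + p)
-3706843 + K(o(-19), 1403) = -3706843 + (-84 + 1403 + 2*(-19)) = -3706843 + (-84 + 1403 - 38) = -3706843 + 1281 = -3705562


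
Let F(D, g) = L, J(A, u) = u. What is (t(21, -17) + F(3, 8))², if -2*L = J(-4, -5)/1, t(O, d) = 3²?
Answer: 529/4 ≈ 132.25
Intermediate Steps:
t(O, d) = 9
L = 5/2 (L = -(-5)/(2*1) = -(-5)/2 = -½*(-5) = 5/2 ≈ 2.5000)
F(D, g) = 5/2
(t(21, -17) + F(3, 8))² = (9 + 5/2)² = (23/2)² = 529/4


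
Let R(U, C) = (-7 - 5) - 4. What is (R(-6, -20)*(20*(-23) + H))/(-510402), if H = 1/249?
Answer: -916312/63545049 ≈ -0.014420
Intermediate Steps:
R(U, C) = -16 (R(U, C) = -12 - 4 = -16)
H = 1/249 ≈ 0.0040161
(R(-6, -20)*(20*(-23) + H))/(-510402) = -16*(20*(-23) + 1/249)/(-510402) = -16*(-460 + 1/249)*(-1/510402) = -16*(-114539/249)*(-1/510402) = (1832624/249)*(-1/510402) = -916312/63545049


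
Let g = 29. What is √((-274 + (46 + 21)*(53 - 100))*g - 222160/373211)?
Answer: I*√13826630996423867/373211 ≈ 315.07*I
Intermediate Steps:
√((-274 + (46 + 21)*(53 - 100))*g - 222160/373211) = √((-274 + (46 + 21)*(53 - 100))*29 - 222160/373211) = √((-274 + 67*(-47))*29 - 222160*1/373211) = √((-274 - 3149)*29 - 222160/373211) = √(-3423*29 - 222160/373211) = √(-99267 - 222160/373211) = √(-37047758497/373211) = I*√13826630996423867/373211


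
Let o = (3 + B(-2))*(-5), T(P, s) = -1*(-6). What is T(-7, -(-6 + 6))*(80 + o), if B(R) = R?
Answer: 450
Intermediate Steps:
T(P, s) = 6
o = -5 (o = (3 - 2)*(-5) = 1*(-5) = -5)
T(-7, -(-6 + 6))*(80 + o) = 6*(80 - 5) = 6*75 = 450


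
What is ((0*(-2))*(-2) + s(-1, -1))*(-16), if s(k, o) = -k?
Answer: -16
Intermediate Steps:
((0*(-2))*(-2) + s(-1, -1))*(-16) = ((0*(-2))*(-2) - 1*(-1))*(-16) = (0*(-2) + 1)*(-16) = (0 + 1)*(-16) = 1*(-16) = -16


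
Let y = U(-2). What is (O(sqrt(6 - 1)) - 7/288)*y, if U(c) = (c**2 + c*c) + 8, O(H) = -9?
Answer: -2599/18 ≈ -144.39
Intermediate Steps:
U(c) = 8 + 2*c**2 (U(c) = (c**2 + c**2) + 8 = 2*c**2 + 8 = 8 + 2*c**2)
y = 16 (y = 8 + 2*(-2)**2 = 8 + 2*4 = 8 + 8 = 16)
(O(sqrt(6 - 1)) - 7/288)*y = (-9 - 7/288)*16 = -2599/288*16 = -2599/18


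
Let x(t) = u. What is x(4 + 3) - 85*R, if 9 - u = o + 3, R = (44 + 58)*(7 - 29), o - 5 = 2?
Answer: 190739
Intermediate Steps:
o = 7 (o = 5 + 2 = 7)
R = -2244 (R = 102*(-22) = -2244)
u = -1 (u = 9 - (7 + 3) = 9 - 1*10 = 9 - 10 = -1)
x(t) = -1
x(4 + 3) - 85*R = -1 - 85*(-2244) = -1 + 190740 = 190739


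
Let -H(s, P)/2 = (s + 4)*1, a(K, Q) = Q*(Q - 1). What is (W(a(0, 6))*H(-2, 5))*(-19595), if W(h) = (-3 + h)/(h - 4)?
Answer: 1058130/13 ≈ 81395.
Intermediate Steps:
a(K, Q) = Q*(-1 + Q)
H(s, P) = -8 - 2*s (H(s, P) = -2*(s + 4) = -2*(4 + s) = -8 - 2*s)
W(h) = (-3 + h)/(-4 + h)
(W(a(0, 6))*H(-2, 5))*(-19595) = (((-3 + 6*(-1 + 6))/(-4 + 6*(-1 + 6)))*(-8 - 2*(-2)))*(-19595) = (((-3 + 6*5)/(-4 + 6*5))*(-8 + 4))*(-19595) = (((-3 + 30)/(-4 + 30))*(-4))*(-19595) = ((27/26)*(-4))*(-19595) = -54/13*(-19595) = 1058130/13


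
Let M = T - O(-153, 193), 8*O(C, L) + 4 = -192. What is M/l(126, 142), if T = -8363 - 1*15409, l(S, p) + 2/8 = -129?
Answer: 94990/517 ≈ 183.73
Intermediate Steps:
l(S, p) = -517/4 (l(S, p) = -¼ - 129 = -517/4)
O(C, L) = -49/2 (O(C, L) = -½ + (⅛)*(-192) = -½ - 24 = -49/2)
T = -23772 (T = -8363 - 15409 = -23772)
M = -47495/2 (M = -23772 - 1*(-49/2) = -23772 + 49/2 = -47495/2 ≈ -23748.)
M/l(126, 142) = -47495/(2*(-517/4)) = -47495/2*(-4/517) = 94990/517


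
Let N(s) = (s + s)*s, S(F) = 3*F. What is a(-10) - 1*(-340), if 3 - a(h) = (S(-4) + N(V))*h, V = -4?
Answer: 543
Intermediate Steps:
N(s) = 2*s² (N(s) = (2*s)*s = 2*s²)
a(h) = 3 - 20*h (a(h) = 3 - (3*(-4) + 2*(-4)²)*h = 3 - (-12 + 2*16)*h = 3 - (-12 + 32)*h = 3 - 20*h)
a(-10) - 1*(-340) = (3 - 20*(-10)) - 1*(-340) = (3 + 200) + 340 = 203 + 340 = 543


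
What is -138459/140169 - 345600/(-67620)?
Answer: 217110049/52656821 ≈ 4.1231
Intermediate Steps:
-138459/140169 - 345600/(-67620) = -138459*1/140169 - 345600*(-1/67620) = -46153/46723 + 5760/1127 = 217110049/52656821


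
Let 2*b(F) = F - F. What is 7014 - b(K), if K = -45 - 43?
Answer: 7014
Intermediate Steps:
K = -88
b(F) = 0 (b(F) = (F - F)/2 = (½)*0 = 0)
7014 - b(K) = 7014 - 1*0 = 7014 + 0 = 7014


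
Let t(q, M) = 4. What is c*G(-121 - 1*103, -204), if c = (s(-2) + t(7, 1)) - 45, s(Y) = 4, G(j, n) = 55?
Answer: -2035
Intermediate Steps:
c = -37 (c = (4 + 4) - 45 = 8 - 45 = -37)
c*G(-121 - 1*103, -204) = -37*55 = -2035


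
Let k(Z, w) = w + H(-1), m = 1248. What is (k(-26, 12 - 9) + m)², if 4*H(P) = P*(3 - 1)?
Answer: 6255001/4 ≈ 1.5638e+6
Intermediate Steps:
H(P) = P/2 (H(P) = (P*(3 - 1))/4 = (P*2)/4 = (2*P)/4 = P/2)
k(Z, w) = -½ + w (k(Z, w) = w + (½)*(-1) = w - ½ = -½ + w)
(k(-26, 12 - 9) + m)² = ((-½ + (12 - 9)) + 1248)² = ((-½ + 3) + 1248)² = (5/2 + 1248)² = (2501/2)² = 6255001/4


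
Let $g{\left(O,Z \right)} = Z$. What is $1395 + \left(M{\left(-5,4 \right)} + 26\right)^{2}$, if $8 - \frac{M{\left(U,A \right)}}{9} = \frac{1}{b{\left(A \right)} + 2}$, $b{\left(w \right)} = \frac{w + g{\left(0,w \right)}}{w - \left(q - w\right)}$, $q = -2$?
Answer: $\frac{2034349}{196} \approx 10379.0$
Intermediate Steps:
$b{\left(w \right)} = \frac{2 w}{2 + 2 w}$ ($b{\left(w \right)} = \frac{w + w}{w + \left(w - -2\right)} = \frac{2 w}{w + \left(w + 2\right)} = \frac{2 w}{w + \left(2 + w\right)} = \frac{2 w}{2 + 2 w}$)
$M{\left(U,A \right)} = 72 - \frac{9}{2 + \frac{A}{1 + A}}$ ($M{\left(U,A \right)} = 72 - \frac{9}{\frac{A}{1 + A} + 2} = 72 - \frac{9}{2 + \frac{A}{1 + A}}$)
$1395 + \left(M{\left(-5,4 \right)} + 26\right)^{2} = 1395 + \left(\frac{9 \left(15 + 23 \cdot 4\right)}{2 + 3 \cdot 4} + 26\right)^{2} = 1395 + \left(\frac{9 \left(15 + 92\right)}{2 + 12} + 26\right)^{2} = 1395 + \left(9 \cdot \frac{1}{14} \cdot 107 + 26\right)^{2} = 1395 + \left(\frac{963}{14} + 26\right)^{2} = 1395 + \left(\frac{1327}{14}\right)^{2} = 1395 + \frac{1760929}{196} = \frac{2034349}{196}$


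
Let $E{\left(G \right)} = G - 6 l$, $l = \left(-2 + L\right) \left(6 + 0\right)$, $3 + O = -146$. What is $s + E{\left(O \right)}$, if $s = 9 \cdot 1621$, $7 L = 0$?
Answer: $14512$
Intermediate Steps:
$L = 0$ ($L = \frac{1}{7} \cdot 0 = 0$)
$O = -149$ ($O = -3 - 146 = -149$)
$l = -12$ ($l = \left(-2 + 0\right) \left(6 + 0\right) = \left(-2\right) 6 = -12$)
$E{\left(G \right)} = 72 + G$ ($E{\left(G \right)} = G - -72 = G + 72 = 72 + G$)
$s = 14589$
$s + E{\left(O \right)} = 14589 + \left(72 - 149\right) = 14589 - 77 = 14512$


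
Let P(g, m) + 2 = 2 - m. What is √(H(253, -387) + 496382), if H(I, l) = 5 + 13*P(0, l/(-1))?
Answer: 2*√122839 ≈ 700.97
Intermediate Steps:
P(g, m) = -m (P(g, m) = -2 + (2 - m) = -m)
H(I, l) = 5 + 13*l (H(I, l) = 5 + 13*(-l/(-1)) = 5 + 13*(-l*(-1)) = 5 + 13*(-(-1)*l) = 5 + 13*l)
√(H(253, -387) + 496382) = √((5 + 13*(-387)) + 496382) = √((5 - 5031) + 496382) = √(-5026 + 496382) = √491356 = 2*√122839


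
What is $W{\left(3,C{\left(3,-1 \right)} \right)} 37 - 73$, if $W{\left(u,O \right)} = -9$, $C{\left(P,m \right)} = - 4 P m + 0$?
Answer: $-406$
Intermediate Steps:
$C{\left(P,m \right)} = - 4 P m$ ($C{\left(P,m \right)} = - 4 P m + 0 = - 4 P m$)
$W{\left(3,C{\left(3,-1 \right)} \right)} 37 - 73 = \left(-9\right) 37 - 73 = -333 - 73 = -406$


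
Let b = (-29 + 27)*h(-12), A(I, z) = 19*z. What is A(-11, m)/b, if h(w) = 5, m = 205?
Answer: -779/2 ≈ -389.50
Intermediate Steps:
b = -10 (b = (-29 + 27)*5 = -2*5 = -10)
A(-11, m)/b = (19*205)/(-10) = 3895*(-⅒) = -779/2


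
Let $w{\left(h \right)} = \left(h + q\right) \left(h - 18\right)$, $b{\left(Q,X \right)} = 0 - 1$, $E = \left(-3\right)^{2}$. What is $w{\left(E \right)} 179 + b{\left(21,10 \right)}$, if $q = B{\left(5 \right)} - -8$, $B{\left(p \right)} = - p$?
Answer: $-19333$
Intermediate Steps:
$q = 3$ ($q = \left(-1\right) 5 - -8 = -5 + 8 = 3$)
$E = 9$
$b{\left(Q,X \right)} = -1$
$w{\left(h \right)} = \left(-18 + h\right) \left(3 + h\right)$ ($w{\left(h \right)} = \left(h + 3\right) \left(h - 18\right) = \left(3 + h\right) \left(-18 + h\right) = \left(-18 + h\right) \left(3 + h\right)$)
$w{\left(E \right)} 179 + b{\left(21,10 \right)} = \left(-54 + 9^{2} - 135\right) 179 - 1 = \left(-54 + 81 - 135\right) 179 - 1 = \left(-108\right) 179 - 1 = -19332 - 1 = -19333$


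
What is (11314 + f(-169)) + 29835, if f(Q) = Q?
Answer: 40980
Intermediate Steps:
(11314 + f(-169)) + 29835 = (11314 - 169) + 29835 = 11145 + 29835 = 40980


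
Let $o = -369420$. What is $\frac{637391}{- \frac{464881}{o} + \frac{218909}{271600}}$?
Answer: $\frac{3197614472127600}{10356552119} \approx 3.0875 \cdot 10^{5}$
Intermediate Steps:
$\frac{637391}{- \frac{464881}{o} + \frac{218909}{271600}} = \frac{637391}{- \frac{464881}{-369420} + \frac{218909}{271600}} = \frac{637391}{\left(-464881\right) \left(- \frac{1}{369420}\right) + 218909 \cdot \frac{1}{271600}} = \frac{637391}{\frac{464881}{369420} + \frac{218909}{271600}} = \frac{637391}{\frac{10356552119}{5016723600}} = 637391 \cdot \frac{5016723600}{10356552119} = \frac{3197614472127600}{10356552119}$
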